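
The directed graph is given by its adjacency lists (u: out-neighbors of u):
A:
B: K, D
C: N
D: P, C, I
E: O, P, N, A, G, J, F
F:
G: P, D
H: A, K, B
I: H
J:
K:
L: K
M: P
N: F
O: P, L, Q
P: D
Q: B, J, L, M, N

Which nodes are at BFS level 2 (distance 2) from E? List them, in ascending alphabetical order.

D, L, Q

Level 0: E
Level 1: A, F, G, J, N, O, P
Level 2: D, L, Q
Level 3: B, C, I, K, M
Level 4: H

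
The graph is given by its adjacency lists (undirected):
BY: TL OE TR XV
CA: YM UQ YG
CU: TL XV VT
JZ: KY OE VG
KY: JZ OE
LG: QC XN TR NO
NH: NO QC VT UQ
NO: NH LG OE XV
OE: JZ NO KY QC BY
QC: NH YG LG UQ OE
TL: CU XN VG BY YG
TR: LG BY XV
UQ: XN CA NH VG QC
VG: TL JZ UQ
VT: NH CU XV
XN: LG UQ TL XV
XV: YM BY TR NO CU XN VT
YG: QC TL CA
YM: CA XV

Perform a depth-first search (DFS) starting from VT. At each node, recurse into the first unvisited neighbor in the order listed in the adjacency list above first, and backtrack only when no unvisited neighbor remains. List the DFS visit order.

Visit VT
VT → NH
NH → NO
NO → LG
LG → QC
QC → YG
YG → TL
TL → CU
CU → XV
XV → YM
YM → CA
CA → UQ
UQ → XN
UQ → VG
VG → JZ
JZ → KY
KY → OE
OE → BY
BY → TR

VT → NH → NO → LG → QC → YG → TL → CU → XV → YM → CA → UQ → XN → VG → JZ → KY → OE → BY → TR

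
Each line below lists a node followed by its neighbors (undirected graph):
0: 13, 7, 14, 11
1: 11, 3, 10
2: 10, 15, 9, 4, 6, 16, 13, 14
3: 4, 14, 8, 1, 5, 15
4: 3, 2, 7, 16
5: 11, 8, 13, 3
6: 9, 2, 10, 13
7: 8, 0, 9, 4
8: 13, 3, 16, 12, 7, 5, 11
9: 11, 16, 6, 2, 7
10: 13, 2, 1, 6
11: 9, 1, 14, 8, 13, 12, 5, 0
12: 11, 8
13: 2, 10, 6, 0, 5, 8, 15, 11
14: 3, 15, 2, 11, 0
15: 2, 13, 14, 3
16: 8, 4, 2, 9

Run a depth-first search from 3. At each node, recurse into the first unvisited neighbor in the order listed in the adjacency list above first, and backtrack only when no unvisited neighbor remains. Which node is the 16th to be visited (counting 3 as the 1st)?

12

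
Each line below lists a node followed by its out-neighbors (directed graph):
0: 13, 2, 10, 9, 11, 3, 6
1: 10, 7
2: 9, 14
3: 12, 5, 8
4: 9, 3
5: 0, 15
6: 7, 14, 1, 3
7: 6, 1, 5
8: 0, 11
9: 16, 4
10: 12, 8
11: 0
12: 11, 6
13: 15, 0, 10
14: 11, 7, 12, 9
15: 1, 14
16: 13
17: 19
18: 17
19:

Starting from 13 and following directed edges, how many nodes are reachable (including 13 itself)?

BFS from 13 visits: 13, 15, 0, 10, 1, 14, 2, 9, 11, 3, 6, 12, 8, 7, 16, 4, 5
Reachable nodes: 17 of 20 total.

17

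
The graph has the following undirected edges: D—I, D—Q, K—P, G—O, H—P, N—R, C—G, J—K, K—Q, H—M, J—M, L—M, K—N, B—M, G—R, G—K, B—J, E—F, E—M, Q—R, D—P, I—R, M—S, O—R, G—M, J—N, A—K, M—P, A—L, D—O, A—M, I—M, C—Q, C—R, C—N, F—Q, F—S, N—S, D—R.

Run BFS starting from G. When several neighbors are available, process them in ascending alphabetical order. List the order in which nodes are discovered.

G, C, K, M, O, R, N, Q, A, J, P, B, E, H, I, L, S, D, F

Visit G; enqueue C, K, M, O, R → queue [C, K, M, O, R]
Visit C; enqueue N, Q → queue [K, M, O, R, N, Q]
Visit K; enqueue A, J, P → queue [M, O, R, N, Q, A, J, P]
Visit M; enqueue B, E, H, I, L, S → queue [O, R, N, Q, A, J, P, B, E, H, I, L, S]
Visit O; enqueue D → queue [R, N, Q, A, J, P, B, E, H, I, L, S, D]
Visit R → queue [N, Q, A, J, P, B, E, H, I, L, S, D]
Visit N → queue [Q, A, J, P, B, E, H, I, L, S, D]
Visit Q; enqueue F → queue [A, J, P, B, E, H, I, L, S, D, F]
Visit A → queue [J, P, B, E, H, I, L, S, D, F]
Visit J → queue [P, B, E, H, I, L, S, D, F]
Visit P → queue [B, E, H, I, L, S, D, F]
Visit B → queue [E, H, I, L, S, D, F]
Visit E → queue [H, I, L, S, D, F]
Visit H → queue [I, L, S, D, F]
Visit I → queue [L, S, D, F]
Visit L → queue [S, D, F]
Visit S → queue [D, F]
Visit D → queue [F]
Visit F → queue []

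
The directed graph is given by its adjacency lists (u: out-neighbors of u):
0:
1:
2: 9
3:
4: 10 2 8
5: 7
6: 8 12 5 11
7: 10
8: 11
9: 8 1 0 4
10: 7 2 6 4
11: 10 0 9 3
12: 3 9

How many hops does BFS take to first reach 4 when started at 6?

Level 0: 6
Level 1: 5, 8, 11, 12
Level 2: 0, 3, 7, 9, 10
Level 3: 1, 2, 4
4 first appears at level 3.

3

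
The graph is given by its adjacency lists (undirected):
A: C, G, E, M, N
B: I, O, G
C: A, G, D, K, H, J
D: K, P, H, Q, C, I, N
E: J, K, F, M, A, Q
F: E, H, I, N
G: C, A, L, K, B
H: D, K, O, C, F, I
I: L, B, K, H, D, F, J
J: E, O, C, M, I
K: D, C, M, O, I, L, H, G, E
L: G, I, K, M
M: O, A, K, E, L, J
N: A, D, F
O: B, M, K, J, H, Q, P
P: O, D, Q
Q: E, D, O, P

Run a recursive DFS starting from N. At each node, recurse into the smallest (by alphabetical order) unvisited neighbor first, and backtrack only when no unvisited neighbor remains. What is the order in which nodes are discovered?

N A C D H F E J I B G K L M O P Q

Visit N
N → A
A → C
C → D
D → H
H → F
F → E
E → J
J → I
I → B
B → G
G → K
K → L
L → M
M → O
O → P
P → Q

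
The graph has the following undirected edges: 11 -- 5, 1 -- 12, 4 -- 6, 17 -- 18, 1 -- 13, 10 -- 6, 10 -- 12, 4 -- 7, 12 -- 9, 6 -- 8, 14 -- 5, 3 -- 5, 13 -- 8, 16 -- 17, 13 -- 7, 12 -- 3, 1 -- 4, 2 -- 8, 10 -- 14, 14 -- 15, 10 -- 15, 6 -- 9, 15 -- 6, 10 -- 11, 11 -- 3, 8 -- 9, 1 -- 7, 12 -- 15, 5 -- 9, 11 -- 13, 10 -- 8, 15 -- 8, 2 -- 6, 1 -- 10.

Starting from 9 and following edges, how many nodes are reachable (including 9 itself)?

BFS from 9 visits: 9, 12, 8, 6, 5, 15, 10, 3, 1, 13, 2, 4, 14, 11, 7
Reachable nodes: 15 of 18 total.

15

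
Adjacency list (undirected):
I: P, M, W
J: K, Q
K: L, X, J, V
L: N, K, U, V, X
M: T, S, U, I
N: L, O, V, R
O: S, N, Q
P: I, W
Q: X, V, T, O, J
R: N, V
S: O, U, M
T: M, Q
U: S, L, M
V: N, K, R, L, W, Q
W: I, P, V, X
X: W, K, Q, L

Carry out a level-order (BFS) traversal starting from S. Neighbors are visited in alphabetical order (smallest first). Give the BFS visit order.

S, M, O, U, I, T, N, Q, L, P, W, R, V, J, X, K

Visit S; enqueue M, O, U → queue [M, O, U]
Visit M; enqueue I, T → queue [O, U, I, T]
Visit O; enqueue N, Q → queue [U, I, T, N, Q]
Visit U; enqueue L → queue [I, T, N, Q, L]
Visit I; enqueue P, W → queue [T, N, Q, L, P, W]
Visit T → queue [N, Q, L, P, W]
Visit N; enqueue R, V → queue [Q, L, P, W, R, V]
Visit Q; enqueue J, X → queue [L, P, W, R, V, J, X]
Visit L; enqueue K → queue [P, W, R, V, J, X, K]
Visit P → queue [W, R, V, J, X, K]
Visit W → queue [R, V, J, X, K]
Visit R → queue [V, J, X, K]
Visit V → queue [J, X, K]
Visit J → queue [X, K]
Visit X → queue [K]
Visit K → queue []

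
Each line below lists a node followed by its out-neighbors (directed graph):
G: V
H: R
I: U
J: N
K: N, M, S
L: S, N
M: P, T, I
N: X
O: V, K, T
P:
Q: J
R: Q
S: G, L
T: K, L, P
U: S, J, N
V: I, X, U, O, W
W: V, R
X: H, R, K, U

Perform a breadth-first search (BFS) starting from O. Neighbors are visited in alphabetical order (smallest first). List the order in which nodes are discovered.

O -> K -> T -> V -> M -> N -> S -> L -> P -> I -> U -> W -> X -> G -> J -> R -> H -> Q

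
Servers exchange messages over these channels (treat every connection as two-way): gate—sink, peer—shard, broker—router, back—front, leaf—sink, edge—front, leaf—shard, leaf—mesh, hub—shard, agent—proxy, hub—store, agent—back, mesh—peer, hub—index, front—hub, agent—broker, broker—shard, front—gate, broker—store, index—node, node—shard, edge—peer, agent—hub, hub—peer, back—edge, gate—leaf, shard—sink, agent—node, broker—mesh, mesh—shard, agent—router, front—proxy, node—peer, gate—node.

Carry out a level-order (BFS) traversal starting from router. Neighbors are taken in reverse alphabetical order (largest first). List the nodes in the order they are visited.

router broker agent store shard mesh proxy node hub back sink peer leaf front index gate edge

Visit router; enqueue broker, agent → queue [broker, agent]
Visit broker; enqueue store, shard, mesh → queue [agent, store, shard, mesh]
Visit agent; enqueue proxy, node, hub, back → queue [store, shard, mesh, proxy, node, hub, back]
Visit store → queue [shard, mesh, proxy, node, hub, back]
Visit shard; enqueue sink, peer, leaf → queue [mesh, proxy, node, hub, back, sink, peer, leaf]
Visit mesh → queue [proxy, node, hub, back, sink, peer, leaf]
Visit proxy; enqueue front → queue [node, hub, back, sink, peer, leaf, front]
Visit node; enqueue index, gate → queue [hub, back, sink, peer, leaf, front, index, gate]
Visit hub → queue [back, sink, peer, leaf, front, index, gate]
Visit back; enqueue edge → queue [sink, peer, leaf, front, index, gate, edge]
Visit sink → queue [peer, leaf, front, index, gate, edge]
Visit peer → queue [leaf, front, index, gate, edge]
Visit leaf → queue [front, index, gate, edge]
Visit front → queue [index, gate, edge]
Visit index → queue [gate, edge]
Visit gate → queue [edge]
Visit edge → queue []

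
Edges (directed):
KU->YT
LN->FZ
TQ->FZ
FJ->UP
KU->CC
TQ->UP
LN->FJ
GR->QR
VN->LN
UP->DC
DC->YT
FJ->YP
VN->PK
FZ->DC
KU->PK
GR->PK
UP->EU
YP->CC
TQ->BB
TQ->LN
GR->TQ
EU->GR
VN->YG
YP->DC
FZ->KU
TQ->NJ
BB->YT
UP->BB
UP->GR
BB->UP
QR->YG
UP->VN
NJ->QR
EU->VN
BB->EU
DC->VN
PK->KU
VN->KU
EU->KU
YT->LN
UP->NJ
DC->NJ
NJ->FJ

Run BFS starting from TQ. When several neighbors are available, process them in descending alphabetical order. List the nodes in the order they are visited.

Visit TQ; enqueue UP, NJ, LN, FZ, BB → queue [UP, NJ, LN, FZ, BB]
Visit UP; enqueue VN, GR, EU, DC → queue [NJ, LN, FZ, BB, VN, GR, EU, DC]
Visit NJ; enqueue QR, FJ → queue [LN, FZ, BB, VN, GR, EU, DC, QR, FJ]
Visit LN → queue [FZ, BB, VN, GR, EU, DC, QR, FJ]
Visit FZ; enqueue KU → queue [BB, VN, GR, EU, DC, QR, FJ, KU]
Visit BB; enqueue YT → queue [VN, GR, EU, DC, QR, FJ, KU, YT]
Visit VN; enqueue YG, PK → queue [GR, EU, DC, QR, FJ, KU, YT, YG, PK]
Visit GR → queue [EU, DC, QR, FJ, KU, YT, YG, PK]
Visit EU → queue [DC, QR, FJ, KU, YT, YG, PK]
Visit DC → queue [QR, FJ, KU, YT, YG, PK]
Visit QR → queue [FJ, KU, YT, YG, PK]
Visit FJ; enqueue YP → queue [KU, YT, YG, PK, YP]
Visit KU; enqueue CC → queue [YT, YG, PK, YP, CC]
Visit YT → queue [YG, PK, YP, CC]
Visit YG → queue [PK, YP, CC]
Visit PK → queue [YP, CC]
Visit YP → queue [CC]
Visit CC → queue []

TQ UP NJ LN FZ BB VN GR EU DC QR FJ KU YT YG PK YP CC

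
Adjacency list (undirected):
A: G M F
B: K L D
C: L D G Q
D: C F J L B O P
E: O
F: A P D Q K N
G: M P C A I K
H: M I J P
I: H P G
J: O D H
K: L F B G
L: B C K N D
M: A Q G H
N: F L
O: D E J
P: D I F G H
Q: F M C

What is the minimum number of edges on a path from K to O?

Level 0: K
Level 1: B, F, G, L
Level 2: A, C, D, I, M, N, P, Q
Level 3: H, J, O
Level 4: E
O first appears at level 3.

3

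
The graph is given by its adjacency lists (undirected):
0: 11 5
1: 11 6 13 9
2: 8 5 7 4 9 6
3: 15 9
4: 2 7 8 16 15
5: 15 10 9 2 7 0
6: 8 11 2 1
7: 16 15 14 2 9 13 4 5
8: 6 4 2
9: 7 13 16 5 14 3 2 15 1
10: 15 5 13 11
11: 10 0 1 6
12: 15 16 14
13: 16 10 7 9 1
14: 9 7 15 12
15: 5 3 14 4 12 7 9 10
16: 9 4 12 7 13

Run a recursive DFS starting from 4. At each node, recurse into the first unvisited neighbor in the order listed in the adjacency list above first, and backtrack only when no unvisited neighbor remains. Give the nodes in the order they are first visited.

4 2 8 6 11 10 15 5 9 7 16 12 14 13 1 3 0

Visit 4
4 → 2
2 → 8
8 → 6
6 → 11
11 → 10
10 → 15
15 → 5
5 → 9
9 → 7
7 → 16
16 → 12
12 → 14
16 → 13
13 → 1
9 → 3
5 → 0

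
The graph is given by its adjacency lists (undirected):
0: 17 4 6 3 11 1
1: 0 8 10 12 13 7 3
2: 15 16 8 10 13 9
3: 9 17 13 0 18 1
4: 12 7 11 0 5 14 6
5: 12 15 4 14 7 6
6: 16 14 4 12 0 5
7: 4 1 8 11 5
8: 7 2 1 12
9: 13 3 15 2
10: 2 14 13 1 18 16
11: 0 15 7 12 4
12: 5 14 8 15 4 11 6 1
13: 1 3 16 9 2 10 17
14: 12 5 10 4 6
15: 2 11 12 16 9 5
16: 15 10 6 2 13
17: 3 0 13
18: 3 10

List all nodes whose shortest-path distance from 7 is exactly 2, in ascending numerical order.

0, 2, 3, 6, 10, 12, 13, 14, 15

Level 0: 7
Level 1: 1, 4, 5, 8, 11
Level 2: 0, 2, 3, 6, 10, 12, 13, 14, 15
Level 3: 9, 16, 17, 18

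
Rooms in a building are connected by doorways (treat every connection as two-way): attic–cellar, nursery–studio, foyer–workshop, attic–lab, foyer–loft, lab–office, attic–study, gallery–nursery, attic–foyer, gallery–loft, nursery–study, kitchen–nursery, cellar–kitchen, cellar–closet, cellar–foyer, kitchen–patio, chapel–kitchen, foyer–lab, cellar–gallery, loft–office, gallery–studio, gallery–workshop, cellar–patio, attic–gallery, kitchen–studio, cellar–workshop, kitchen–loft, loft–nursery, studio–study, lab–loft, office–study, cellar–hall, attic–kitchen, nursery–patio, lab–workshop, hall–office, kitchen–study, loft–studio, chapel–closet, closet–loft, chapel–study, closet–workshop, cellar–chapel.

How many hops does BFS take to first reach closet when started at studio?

Level 0: studio
Level 1: gallery, kitchen, loft, nursery, study
Level 2: attic, cellar, chapel, closet, foyer, lab, office, patio, workshop
Level 3: hall
closet first appears at level 2.

2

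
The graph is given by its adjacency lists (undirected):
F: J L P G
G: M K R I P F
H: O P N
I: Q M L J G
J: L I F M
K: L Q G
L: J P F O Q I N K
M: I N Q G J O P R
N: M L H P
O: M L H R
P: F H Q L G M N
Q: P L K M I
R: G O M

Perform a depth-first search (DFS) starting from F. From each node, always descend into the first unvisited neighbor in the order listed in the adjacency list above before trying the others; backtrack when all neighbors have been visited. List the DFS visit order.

F J L P H O M I Q K G R N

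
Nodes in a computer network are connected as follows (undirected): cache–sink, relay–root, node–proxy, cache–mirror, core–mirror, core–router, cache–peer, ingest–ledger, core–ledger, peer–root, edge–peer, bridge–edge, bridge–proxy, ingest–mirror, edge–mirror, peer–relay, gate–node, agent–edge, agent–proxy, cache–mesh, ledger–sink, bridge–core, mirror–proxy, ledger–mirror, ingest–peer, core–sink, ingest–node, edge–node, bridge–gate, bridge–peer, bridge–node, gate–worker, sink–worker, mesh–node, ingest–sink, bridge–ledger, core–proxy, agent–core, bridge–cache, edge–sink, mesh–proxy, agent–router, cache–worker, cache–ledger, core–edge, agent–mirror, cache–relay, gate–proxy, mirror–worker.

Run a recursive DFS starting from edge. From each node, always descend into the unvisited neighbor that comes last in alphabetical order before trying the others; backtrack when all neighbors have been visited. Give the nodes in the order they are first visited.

Visit edge
edge → sink
sink → worker
worker → mirror
mirror → proxy
proxy → node
node → mesh
mesh → cache
cache → relay
relay → root
root → peer
peer → ingest
ingest → ledger
ledger → core
core → router
router → agent
core → bridge
bridge → gate

edge -> sink -> worker -> mirror -> proxy -> node -> mesh -> cache -> relay -> root -> peer -> ingest -> ledger -> core -> router -> agent -> bridge -> gate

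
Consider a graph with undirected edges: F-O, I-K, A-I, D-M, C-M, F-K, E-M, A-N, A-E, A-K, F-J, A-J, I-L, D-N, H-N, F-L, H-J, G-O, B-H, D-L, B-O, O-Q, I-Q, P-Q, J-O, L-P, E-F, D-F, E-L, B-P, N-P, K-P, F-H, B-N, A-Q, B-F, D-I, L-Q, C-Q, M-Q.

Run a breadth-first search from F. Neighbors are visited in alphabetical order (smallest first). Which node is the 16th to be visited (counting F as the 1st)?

G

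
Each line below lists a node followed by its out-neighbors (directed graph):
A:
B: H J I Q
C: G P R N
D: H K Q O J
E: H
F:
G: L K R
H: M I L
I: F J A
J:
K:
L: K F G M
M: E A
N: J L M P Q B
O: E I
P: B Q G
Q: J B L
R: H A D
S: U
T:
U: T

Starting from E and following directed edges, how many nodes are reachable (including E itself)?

BFS from E visits: E, H, M, I, L, A, F, J, K, G, R, D, Q, O, B
Reachable nodes: 15 of 21 total.

15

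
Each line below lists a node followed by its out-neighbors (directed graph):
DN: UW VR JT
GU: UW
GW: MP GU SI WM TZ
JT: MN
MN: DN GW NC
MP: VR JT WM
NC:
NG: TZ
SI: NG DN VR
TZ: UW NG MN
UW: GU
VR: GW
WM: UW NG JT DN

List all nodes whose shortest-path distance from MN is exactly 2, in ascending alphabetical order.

Level 0: MN
Level 1: DN, GW, NC
Level 2: GU, JT, MP, SI, TZ, UW, VR, WM
Level 3: NG

GU, JT, MP, SI, TZ, UW, VR, WM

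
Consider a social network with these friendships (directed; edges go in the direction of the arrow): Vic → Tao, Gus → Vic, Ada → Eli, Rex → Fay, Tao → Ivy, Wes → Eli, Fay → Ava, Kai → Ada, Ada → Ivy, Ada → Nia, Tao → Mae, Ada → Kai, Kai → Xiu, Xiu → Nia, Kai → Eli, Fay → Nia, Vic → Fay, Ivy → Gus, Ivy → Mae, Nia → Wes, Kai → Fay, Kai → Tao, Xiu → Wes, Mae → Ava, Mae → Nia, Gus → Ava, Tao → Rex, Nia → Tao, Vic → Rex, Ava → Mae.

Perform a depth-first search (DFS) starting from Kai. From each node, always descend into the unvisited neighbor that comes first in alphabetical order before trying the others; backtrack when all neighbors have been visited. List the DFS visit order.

Visit Kai
Kai → Ada
Ada → Eli
Ada → Ivy
Ivy → Gus
Gus → Ava
Ava → Mae
Mae → Nia
Nia → Tao
Tao → Rex
Rex → Fay
Nia → Wes
Gus → Vic
Kai → Xiu

Kai → Ada → Eli → Ivy → Gus → Ava → Mae → Nia → Tao → Rex → Fay → Wes → Vic → Xiu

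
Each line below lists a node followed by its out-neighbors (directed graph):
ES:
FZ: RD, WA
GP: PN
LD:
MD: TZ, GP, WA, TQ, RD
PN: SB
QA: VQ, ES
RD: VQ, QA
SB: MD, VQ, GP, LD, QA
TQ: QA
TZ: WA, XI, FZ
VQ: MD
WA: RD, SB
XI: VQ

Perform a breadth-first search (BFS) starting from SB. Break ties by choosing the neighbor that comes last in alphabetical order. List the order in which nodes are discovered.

Visit SB; enqueue VQ, QA, MD, LD, GP → queue [VQ, QA, MD, LD, GP]
Visit VQ → queue [QA, MD, LD, GP]
Visit QA; enqueue ES → queue [MD, LD, GP, ES]
Visit MD; enqueue WA, TZ, TQ, RD → queue [LD, GP, ES, WA, TZ, TQ, RD]
Visit LD → queue [GP, ES, WA, TZ, TQ, RD]
Visit GP; enqueue PN → queue [ES, WA, TZ, TQ, RD, PN]
Visit ES → queue [WA, TZ, TQ, RD, PN]
Visit WA → queue [TZ, TQ, RD, PN]
Visit TZ; enqueue XI, FZ → queue [TQ, RD, PN, XI, FZ]
Visit TQ → queue [RD, PN, XI, FZ]
Visit RD → queue [PN, XI, FZ]
Visit PN → queue [XI, FZ]
Visit XI → queue [FZ]
Visit FZ → queue []

SB, VQ, QA, MD, LD, GP, ES, WA, TZ, TQ, RD, PN, XI, FZ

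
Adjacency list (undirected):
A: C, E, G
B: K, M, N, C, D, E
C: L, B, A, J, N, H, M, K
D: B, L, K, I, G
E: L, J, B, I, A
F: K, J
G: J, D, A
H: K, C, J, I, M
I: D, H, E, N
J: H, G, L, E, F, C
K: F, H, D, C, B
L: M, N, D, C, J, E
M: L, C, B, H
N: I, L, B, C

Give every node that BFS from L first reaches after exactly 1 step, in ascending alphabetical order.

Level 0: L
Level 1: C, D, E, J, M, N
Level 2: A, B, F, G, H, I, K

C, D, E, J, M, N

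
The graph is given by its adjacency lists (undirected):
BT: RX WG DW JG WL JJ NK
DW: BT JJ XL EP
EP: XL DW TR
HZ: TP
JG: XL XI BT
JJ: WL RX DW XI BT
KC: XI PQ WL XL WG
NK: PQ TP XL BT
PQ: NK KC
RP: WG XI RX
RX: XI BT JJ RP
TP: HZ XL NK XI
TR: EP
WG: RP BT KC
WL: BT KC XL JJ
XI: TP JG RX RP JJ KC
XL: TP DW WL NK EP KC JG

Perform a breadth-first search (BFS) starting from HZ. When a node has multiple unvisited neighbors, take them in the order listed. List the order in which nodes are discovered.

HZ TP XL NK XI DW WL EP KC JG PQ BT RX RP JJ TR WG

Visit HZ; enqueue TP → queue [TP]
Visit TP; enqueue XL, NK, XI → queue [XL, NK, XI]
Visit XL; enqueue DW, WL, EP, KC, JG → queue [NK, XI, DW, WL, EP, KC, JG]
Visit NK; enqueue PQ, BT → queue [XI, DW, WL, EP, KC, JG, PQ, BT]
Visit XI; enqueue RX, RP, JJ → queue [DW, WL, EP, KC, JG, PQ, BT, RX, RP, JJ]
Visit DW → queue [WL, EP, KC, JG, PQ, BT, RX, RP, JJ]
Visit WL → queue [EP, KC, JG, PQ, BT, RX, RP, JJ]
Visit EP; enqueue TR → queue [KC, JG, PQ, BT, RX, RP, JJ, TR]
Visit KC; enqueue WG → queue [JG, PQ, BT, RX, RP, JJ, TR, WG]
Visit JG → queue [PQ, BT, RX, RP, JJ, TR, WG]
Visit PQ → queue [BT, RX, RP, JJ, TR, WG]
Visit BT → queue [RX, RP, JJ, TR, WG]
Visit RX → queue [RP, JJ, TR, WG]
Visit RP → queue [JJ, TR, WG]
Visit JJ → queue [TR, WG]
Visit TR → queue [WG]
Visit WG → queue []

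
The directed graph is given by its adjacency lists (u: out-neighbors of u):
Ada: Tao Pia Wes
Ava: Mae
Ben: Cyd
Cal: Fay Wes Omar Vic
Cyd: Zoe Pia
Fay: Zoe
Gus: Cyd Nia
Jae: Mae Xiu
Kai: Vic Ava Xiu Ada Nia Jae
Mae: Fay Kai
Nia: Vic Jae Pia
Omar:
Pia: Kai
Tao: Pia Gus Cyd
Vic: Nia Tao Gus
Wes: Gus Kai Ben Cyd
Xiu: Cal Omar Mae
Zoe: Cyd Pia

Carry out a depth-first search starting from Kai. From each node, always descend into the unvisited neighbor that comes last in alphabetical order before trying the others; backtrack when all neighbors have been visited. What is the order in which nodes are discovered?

Visit Kai
Kai → Xiu
Xiu → Omar
Xiu → Mae
Mae → Fay
Fay → Zoe
Zoe → Pia
Zoe → Cyd
Xiu → Cal
Cal → Wes
Wes → Gus
Gus → Nia
Nia → Vic
Vic → Tao
Nia → Jae
Wes → Ben
Kai → Ava
Kai → Ada

Kai -> Xiu -> Omar -> Mae -> Fay -> Zoe -> Pia -> Cyd -> Cal -> Wes -> Gus -> Nia -> Vic -> Tao -> Jae -> Ben -> Ava -> Ada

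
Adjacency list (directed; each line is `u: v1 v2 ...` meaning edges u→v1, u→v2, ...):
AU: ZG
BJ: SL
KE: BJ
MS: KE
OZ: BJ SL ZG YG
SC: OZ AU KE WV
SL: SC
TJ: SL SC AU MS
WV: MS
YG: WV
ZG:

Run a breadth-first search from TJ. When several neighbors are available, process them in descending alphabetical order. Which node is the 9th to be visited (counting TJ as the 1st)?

ZG

Visit TJ; enqueue SL, SC, MS, AU → queue [SL, SC, MS, AU]
Visit SL → queue [SC, MS, AU]
Visit SC; enqueue WV, OZ, KE → queue [MS, AU, WV, OZ, KE]
Visit MS → queue [AU, WV, OZ, KE]
Visit AU; enqueue ZG → queue [WV, OZ, KE, ZG]
Visit WV → queue [OZ, KE, ZG]
Visit OZ; enqueue YG, BJ → queue [KE, ZG, YG, BJ]
Visit KE → queue [ZG, YG, BJ]
Visit ZG → queue [YG, BJ]
Visit YG → queue [BJ]
Visit BJ → queue []

Visit order: TJ, SL, SC, MS, AU, WV, OZ, KE, ZG, YG, BJ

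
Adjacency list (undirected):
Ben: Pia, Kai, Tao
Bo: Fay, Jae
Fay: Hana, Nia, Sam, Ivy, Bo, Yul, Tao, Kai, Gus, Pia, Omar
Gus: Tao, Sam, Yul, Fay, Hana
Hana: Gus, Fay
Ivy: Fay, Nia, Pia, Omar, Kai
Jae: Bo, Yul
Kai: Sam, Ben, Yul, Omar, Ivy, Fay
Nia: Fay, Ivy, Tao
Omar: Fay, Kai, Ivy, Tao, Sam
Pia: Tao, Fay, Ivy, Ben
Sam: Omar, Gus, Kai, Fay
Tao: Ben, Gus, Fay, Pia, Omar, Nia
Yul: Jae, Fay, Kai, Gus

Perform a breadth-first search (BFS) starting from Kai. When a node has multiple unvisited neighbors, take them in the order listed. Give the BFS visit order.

Kai Sam Ben Yul Omar Ivy Fay Gus Pia Tao Jae Nia Hana Bo

Visit Kai; enqueue Sam, Ben, Yul, Omar, Ivy, Fay → queue [Sam, Ben, Yul, Omar, Ivy, Fay]
Visit Sam; enqueue Gus → queue [Ben, Yul, Omar, Ivy, Fay, Gus]
Visit Ben; enqueue Pia, Tao → queue [Yul, Omar, Ivy, Fay, Gus, Pia, Tao]
Visit Yul; enqueue Jae → queue [Omar, Ivy, Fay, Gus, Pia, Tao, Jae]
Visit Omar → queue [Ivy, Fay, Gus, Pia, Tao, Jae]
Visit Ivy; enqueue Nia → queue [Fay, Gus, Pia, Tao, Jae, Nia]
Visit Fay; enqueue Hana, Bo → queue [Gus, Pia, Tao, Jae, Nia, Hana, Bo]
Visit Gus → queue [Pia, Tao, Jae, Nia, Hana, Bo]
Visit Pia → queue [Tao, Jae, Nia, Hana, Bo]
Visit Tao → queue [Jae, Nia, Hana, Bo]
Visit Jae → queue [Nia, Hana, Bo]
Visit Nia → queue [Hana, Bo]
Visit Hana → queue [Bo]
Visit Bo → queue []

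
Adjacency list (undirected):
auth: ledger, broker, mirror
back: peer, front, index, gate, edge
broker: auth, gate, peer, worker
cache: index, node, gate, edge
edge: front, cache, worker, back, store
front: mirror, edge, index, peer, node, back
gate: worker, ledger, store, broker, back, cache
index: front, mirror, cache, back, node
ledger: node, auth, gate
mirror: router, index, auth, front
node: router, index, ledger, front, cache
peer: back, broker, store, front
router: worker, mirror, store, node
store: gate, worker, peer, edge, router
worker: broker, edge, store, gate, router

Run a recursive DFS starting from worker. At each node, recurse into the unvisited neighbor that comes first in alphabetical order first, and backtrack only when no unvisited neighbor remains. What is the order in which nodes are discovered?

Visit worker
worker → broker
broker → auth
auth → ledger
ledger → gate
gate → back
back → edge
edge → cache
cache → index
index → front
front → mirror
mirror → router
router → node
router → store
store → peer

worker broker auth ledger gate back edge cache index front mirror router node store peer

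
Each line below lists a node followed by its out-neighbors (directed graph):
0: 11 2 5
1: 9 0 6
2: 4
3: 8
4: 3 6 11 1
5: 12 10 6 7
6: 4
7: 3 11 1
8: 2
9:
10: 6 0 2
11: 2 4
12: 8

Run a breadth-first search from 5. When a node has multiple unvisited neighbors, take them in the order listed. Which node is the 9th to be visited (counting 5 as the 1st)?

Visit 5; enqueue 12, 10, 6, 7 → queue [12, 10, 6, 7]
Visit 12; enqueue 8 → queue [10, 6, 7, 8]
Visit 10; enqueue 0, 2 → queue [6, 7, 8, 0, 2]
Visit 6; enqueue 4 → queue [7, 8, 0, 2, 4]
Visit 7; enqueue 3, 11, 1 → queue [8, 0, 2, 4, 3, 11, 1]
Visit 8 → queue [0, 2, 4, 3, 11, 1]
Visit 0 → queue [2, 4, 3, 11, 1]
Visit 2 → queue [4, 3, 11, 1]
Visit 4 → queue [3, 11, 1]
Visit 3 → queue [11, 1]
Visit 11 → queue [1]
Visit 1; enqueue 9 → queue [9]
Visit 9 → queue []

Visit order: 5, 12, 10, 6, 7, 8, 0, 2, 4, 3, 11, 1, 9

4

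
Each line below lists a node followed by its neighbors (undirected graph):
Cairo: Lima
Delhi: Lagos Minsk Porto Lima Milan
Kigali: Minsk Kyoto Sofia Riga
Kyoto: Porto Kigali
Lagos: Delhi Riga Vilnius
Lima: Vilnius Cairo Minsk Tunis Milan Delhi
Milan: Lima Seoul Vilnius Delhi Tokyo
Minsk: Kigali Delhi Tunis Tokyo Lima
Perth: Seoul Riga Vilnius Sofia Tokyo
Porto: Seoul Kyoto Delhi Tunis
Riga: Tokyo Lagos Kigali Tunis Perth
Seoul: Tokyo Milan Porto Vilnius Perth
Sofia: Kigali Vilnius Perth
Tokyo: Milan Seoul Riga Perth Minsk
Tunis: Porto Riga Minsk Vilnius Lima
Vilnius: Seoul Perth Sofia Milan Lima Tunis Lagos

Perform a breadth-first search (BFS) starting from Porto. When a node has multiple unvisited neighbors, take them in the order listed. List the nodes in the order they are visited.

Porto Seoul Kyoto Delhi Tunis Tokyo Milan Vilnius Perth Kigali Lagos Minsk Lima Riga Sofia Cairo

Visit Porto; enqueue Seoul, Kyoto, Delhi, Tunis → queue [Seoul, Kyoto, Delhi, Tunis]
Visit Seoul; enqueue Tokyo, Milan, Vilnius, Perth → queue [Kyoto, Delhi, Tunis, Tokyo, Milan, Vilnius, Perth]
Visit Kyoto; enqueue Kigali → queue [Delhi, Tunis, Tokyo, Milan, Vilnius, Perth, Kigali]
Visit Delhi; enqueue Lagos, Minsk, Lima → queue [Tunis, Tokyo, Milan, Vilnius, Perth, Kigali, Lagos, Minsk, Lima]
Visit Tunis; enqueue Riga → queue [Tokyo, Milan, Vilnius, Perth, Kigali, Lagos, Minsk, Lima, Riga]
Visit Tokyo → queue [Milan, Vilnius, Perth, Kigali, Lagos, Minsk, Lima, Riga]
Visit Milan → queue [Vilnius, Perth, Kigali, Lagos, Minsk, Lima, Riga]
Visit Vilnius; enqueue Sofia → queue [Perth, Kigali, Lagos, Minsk, Lima, Riga, Sofia]
Visit Perth → queue [Kigali, Lagos, Minsk, Lima, Riga, Sofia]
Visit Kigali → queue [Lagos, Minsk, Lima, Riga, Sofia]
Visit Lagos → queue [Minsk, Lima, Riga, Sofia]
Visit Minsk → queue [Lima, Riga, Sofia]
Visit Lima; enqueue Cairo → queue [Riga, Sofia, Cairo]
Visit Riga → queue [Sofia, Cairo]
Visit Sofia → queue [Cairo]
Visit Cairo → queue []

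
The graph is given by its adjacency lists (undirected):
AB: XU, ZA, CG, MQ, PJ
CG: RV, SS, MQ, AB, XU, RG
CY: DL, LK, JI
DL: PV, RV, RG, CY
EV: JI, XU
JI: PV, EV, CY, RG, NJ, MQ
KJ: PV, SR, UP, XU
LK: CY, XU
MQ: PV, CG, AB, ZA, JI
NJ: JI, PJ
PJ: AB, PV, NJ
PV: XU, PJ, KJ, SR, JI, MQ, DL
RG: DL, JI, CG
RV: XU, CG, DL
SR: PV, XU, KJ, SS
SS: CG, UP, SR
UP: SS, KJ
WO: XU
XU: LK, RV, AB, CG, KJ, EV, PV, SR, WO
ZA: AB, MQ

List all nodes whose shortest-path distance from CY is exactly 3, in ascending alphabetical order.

Level 0: CY
Level 1: DL, JI, LK
Level 2: EV, MQ, NJ, PV, RG, RV, XU
Level 3: AB, CG, KJ, PJ, SR, WO, ZA
Level 4: SS, UP

AB, CG, KJ, PJ, SR, WO, ZA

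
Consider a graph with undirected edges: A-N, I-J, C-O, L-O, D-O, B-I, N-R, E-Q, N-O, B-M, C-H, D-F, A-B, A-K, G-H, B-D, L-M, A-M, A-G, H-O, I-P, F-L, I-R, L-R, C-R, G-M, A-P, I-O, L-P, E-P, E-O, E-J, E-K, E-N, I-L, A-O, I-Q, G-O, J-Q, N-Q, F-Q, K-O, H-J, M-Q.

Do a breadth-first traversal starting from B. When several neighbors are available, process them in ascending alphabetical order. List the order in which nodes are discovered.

B → A → D → I → M → G → K → N → O → P → F → J → L → Q → R → H → E → C

Visit B; enqueue A, D, I, M → queue [A, D, I, M]
Visit A; enqueue G, K, N, O, P → queue [D, I, M, G, K, N, O, P]
Visit D; enqueue F → queue [I, M, G, K, N, O, P, F]
Visit I; enqueue J, L, Q, R → queue [M, G, K, N, O, P, F, J, L, Q, R]
Visit M → queue [G, K, N, O, P, F, J, L, Q, R]
Visit G; enqueue H → queue [K, N, O, P, F, J, L, Q, R, H]
Visit K; enqueue E → queue [N, O, P, F, J, L, Q, R, H, E]
Visit N → queue [O, P, F, J, L, Q, R, H, E]
Visit O; enqueue C → queue [P, F, J, L, Q, R, H, E, C]
Visit P → queue [F, J, L, Q, R, H, E, C]
Visit F → queue [J, L, Q, R, H, E, C]
Visit J → queue [L, Q, R, H, E, C]
Visit L → queue [Q, R, H, E, C]
Visit Q → queue [R, H, E, C]
Visit R → queue [H, E, C]
Visit H → queue [E, C]
Visit E → queue [C]
Visit C → queue []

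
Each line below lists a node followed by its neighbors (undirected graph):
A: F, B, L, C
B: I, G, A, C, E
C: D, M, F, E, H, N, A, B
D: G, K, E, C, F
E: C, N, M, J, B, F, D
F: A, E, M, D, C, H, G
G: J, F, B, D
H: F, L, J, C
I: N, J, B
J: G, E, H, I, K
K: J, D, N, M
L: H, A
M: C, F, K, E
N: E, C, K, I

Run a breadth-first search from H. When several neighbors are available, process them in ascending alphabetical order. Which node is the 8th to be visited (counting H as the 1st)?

Visit H; enqueue C, F, J, L → queue [C, F, J, L]
Visit C; enqueue A, B, D, E, M, N → queue [F, J, L, A, B, D, E, M, N]
Visit F; enqueue G → queue [J, L, A, B, D, E, M, N, G]
Visit J; enqueue I, K → queue [L, A, B, D, E, M, N, G, I, K]
Visit L → queue [A, B, D, E, M, N, G, I, K]
Visit A → queue [B, D, E, M, N, G, I, K]
Visit B → queue [D, E, M, N, G, I, K]
Visit D → queue [E, M, N, G, I, K]
Visit E → queue [M, N, G, I, K]
Visit M → queue [N, G, I, K]
Visit N → queue [G, I, K]
Visit G → queue [I, K]
Visit I → queue [K]
Visit K → queue []

Visit order: H, C, F, J, L, A, B, D, E, M, N, G, I, K

D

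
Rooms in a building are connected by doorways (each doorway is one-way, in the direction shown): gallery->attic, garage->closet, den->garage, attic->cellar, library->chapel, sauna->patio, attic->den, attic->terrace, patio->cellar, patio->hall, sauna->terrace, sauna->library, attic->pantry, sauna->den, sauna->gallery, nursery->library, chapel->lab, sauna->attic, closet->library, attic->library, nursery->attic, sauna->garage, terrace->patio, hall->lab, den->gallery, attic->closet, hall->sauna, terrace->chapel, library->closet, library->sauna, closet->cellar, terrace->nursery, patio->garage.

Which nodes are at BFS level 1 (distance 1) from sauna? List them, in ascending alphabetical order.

attic, den, gallery, garage, library, patio, terrace

Level 0: sauna
Level 1: attic, den, gallery, garage, library, patio, terrace
Level 2: cellar, chapel, closet, hall, nursery, pantry
Level 3: lab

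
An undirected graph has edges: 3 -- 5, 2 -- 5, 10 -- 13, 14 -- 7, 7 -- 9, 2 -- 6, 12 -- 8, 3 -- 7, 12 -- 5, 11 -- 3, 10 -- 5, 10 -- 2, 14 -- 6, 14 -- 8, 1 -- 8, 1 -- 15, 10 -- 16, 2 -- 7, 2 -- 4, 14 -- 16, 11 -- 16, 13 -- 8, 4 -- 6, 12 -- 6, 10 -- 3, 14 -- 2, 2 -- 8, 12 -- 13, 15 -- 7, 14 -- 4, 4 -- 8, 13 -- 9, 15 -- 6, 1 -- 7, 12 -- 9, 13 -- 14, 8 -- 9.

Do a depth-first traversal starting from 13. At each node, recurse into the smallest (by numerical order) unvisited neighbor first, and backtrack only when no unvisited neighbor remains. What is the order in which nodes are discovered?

Visit 13
13 → 8
8 → 1
1 → 7
7 → 2
2 → 4
4 → 6
6 → 12
12 → 5
5 → 3
3 → 10
10 → 16
16 → 11
16 → 14
12 → 9
6 → 15

13 -> 8 -> 1 -> 7 -> 2 -> 4 -> 6 -> 12 -> 5 -> 3 -> 10 -> 16 -> 11 -> 14 -> 9 -> 15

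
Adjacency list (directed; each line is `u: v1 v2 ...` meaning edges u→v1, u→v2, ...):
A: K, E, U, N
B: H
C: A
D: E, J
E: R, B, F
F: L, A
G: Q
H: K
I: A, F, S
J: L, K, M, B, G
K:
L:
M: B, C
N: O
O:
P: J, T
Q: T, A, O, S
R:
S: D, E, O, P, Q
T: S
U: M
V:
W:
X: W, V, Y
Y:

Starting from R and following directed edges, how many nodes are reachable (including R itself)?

1

BFS from R visits: R
Reachable nodes: 1 of 25 total.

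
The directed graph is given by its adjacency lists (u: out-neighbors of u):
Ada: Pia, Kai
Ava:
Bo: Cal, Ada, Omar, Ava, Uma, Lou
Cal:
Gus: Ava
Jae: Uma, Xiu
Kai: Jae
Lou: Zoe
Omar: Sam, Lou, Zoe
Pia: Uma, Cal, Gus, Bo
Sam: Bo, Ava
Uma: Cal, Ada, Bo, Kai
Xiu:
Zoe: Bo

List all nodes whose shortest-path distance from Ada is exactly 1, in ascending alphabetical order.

Kai, Pia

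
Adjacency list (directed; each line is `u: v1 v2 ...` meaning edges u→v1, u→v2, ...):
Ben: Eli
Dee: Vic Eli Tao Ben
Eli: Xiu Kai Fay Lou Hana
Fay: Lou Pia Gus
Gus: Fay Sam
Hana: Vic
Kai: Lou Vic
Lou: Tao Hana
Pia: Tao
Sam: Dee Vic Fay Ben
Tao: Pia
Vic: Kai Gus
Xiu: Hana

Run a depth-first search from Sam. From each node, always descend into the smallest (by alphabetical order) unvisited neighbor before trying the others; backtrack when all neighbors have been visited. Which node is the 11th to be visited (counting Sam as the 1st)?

Visit Sam
Sam → Ben
Ben → Eli
Eli → Fay
Fay → Gus
Fay → Lou
Lou → Hana
Hana → Vic
Vic → Kai
Lou → Tao
Tao → Pia
Eli → Xiu
Sam → Dee

Visit order: Sam, Ben, Eli, Fay, Gus, Lou, Hana, Vic, Kai, Tao, Pia, Xiu, Dee

Pia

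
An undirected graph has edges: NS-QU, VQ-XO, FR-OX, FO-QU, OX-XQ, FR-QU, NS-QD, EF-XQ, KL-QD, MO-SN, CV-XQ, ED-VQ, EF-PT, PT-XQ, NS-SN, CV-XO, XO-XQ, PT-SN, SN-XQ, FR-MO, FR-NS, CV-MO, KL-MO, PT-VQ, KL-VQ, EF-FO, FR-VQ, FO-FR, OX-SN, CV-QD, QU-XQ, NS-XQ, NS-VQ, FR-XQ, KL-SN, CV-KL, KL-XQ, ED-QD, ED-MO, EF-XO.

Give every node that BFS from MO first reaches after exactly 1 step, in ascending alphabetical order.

Level 0: MO
Level 1: CV, ED, FR, KL, SN
Level 2: FO, NS, OX, PT, QD, QU, VQ, XO, XQ
Level 3: EF

CV, ED, FR, KL, SN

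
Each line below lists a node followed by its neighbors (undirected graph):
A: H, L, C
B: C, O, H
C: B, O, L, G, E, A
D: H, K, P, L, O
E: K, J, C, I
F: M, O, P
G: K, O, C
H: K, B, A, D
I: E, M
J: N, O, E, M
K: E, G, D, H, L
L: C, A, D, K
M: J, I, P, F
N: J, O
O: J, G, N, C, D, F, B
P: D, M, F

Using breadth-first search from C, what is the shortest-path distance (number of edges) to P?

3

Level 0: C
Level 1: A, B, E, G, L, O
Level 2: D, F, H, I, J, K, N
Level 3: M, P
P first appears at level 3.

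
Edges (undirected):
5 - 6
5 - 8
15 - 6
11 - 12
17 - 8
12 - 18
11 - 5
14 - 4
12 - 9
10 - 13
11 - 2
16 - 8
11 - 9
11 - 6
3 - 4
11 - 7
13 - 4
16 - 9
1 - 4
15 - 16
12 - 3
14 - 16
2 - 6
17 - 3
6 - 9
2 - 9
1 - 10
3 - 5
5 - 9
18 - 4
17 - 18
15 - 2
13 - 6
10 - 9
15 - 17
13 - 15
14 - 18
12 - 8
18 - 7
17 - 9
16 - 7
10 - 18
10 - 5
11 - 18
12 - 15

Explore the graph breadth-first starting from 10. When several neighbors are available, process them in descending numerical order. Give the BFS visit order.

Visit 10; enqueue 18, 13, 9, 5, 1 → queue [18, 13, 9, 5, 1]
Visit 18; enqueue 17, 14, 12, 11, 7, 4 → queue [13, 9, 5, 1, 17, 14, 12, 11, 7, 4]
Visit 13; enqueue 15, 6 → queue [9, 5, 1, 17, 14, 12, 11, 7, 4, 15, 6]
Visit 9; enqueue 16, 2 → queue [5, 1, 17, 14, 12, 11, 7, 4, 15, 6, 16, 2]
Visit 5; enqueue 8, 3 → queue [1, 17, 14, 12, 11, 7, 4, 15, 6, 16, 2, 8, 3]
Visit 1 → queue [17, 14, 12, 11, 7, 4, 15, 6, 16, 2, 8, 3]
Visit 17 → queue [14, 12, 11, 7, 4, 15, 6, 16, 2, 8, 3]
Visit 14 → queue [12, 11, 7, 4, 15, 6, 16, 2, 8, 3]
Visit 12 → queue [11, 7, 4, 15, 6, 16, 2, 8, 3]
Visit 11 → queue [7, 4, 15, 6, 16, 2, 8, 3]
Visit 7 → queue [4, 15, 6, 16, 2, 8, 3]
Visit 4 → queue [15, 6, 16, 2, 8, 3]
Visit 15 → queue [6, 16, 2, 8, 3]
Visit 6 → queue [16, 2, 8, 3]
Visit 16 → queue [2, 8, 3]
Visit 2 → queue [8, 3]
Visit 8 → queue [3]
Visit 3 → queue []

10 18 13 9 5 1 17 14 12 11 7 4 15 6 16 2 8 3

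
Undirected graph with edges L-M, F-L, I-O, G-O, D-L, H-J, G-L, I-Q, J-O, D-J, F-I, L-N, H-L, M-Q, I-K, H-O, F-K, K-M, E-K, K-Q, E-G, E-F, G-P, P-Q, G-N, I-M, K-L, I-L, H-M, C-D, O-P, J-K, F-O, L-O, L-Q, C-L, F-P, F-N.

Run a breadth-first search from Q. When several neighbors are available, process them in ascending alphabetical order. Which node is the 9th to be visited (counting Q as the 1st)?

E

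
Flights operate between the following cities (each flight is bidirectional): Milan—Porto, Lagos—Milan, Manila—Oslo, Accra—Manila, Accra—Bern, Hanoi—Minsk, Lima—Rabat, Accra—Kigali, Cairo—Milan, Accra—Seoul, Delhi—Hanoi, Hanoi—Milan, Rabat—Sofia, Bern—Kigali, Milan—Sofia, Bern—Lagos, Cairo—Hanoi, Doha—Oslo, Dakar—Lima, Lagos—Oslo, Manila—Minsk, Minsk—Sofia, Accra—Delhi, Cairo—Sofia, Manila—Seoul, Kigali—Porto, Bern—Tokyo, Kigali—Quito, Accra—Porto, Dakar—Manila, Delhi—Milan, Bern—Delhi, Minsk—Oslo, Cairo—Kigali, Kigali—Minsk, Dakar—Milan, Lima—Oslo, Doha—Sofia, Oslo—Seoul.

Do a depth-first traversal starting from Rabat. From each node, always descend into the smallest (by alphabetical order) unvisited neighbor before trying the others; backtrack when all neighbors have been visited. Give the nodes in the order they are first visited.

Visit Rabat
Rabat → Lima
Lima → Dakar
Dakar → Manila
Manila → Accra
Accra → Bern
Bern → Delhi
Delhi → Hanoi
Hanoi → Cairo
Cairo → Kigali
Kigali → Minsk
Minsk → Oslo
Oslo → Doha
Doha → Sofia
Sofia → Milan
Milan → Lagos
Milan → Porto
Oslo → Seoul
Kigali → Quito
Bern → Tokyo

Rabat Lima Dakar Manila Accra Bern Delhi Hanoi Cairo Kigali Minsk Oslo Doha Sofia Milan Lagos Porto Seoul Quito Tokyo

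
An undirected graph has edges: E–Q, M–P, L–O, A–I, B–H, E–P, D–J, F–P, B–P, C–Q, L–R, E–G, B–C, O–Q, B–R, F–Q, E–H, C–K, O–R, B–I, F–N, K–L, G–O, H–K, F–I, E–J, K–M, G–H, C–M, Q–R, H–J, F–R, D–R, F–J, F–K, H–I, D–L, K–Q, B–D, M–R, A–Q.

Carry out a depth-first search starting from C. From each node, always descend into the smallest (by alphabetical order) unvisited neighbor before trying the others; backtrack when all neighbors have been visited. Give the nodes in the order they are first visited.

Visit C
C → B
B → D
D → J
J → E
E → G
G → H
H → I
I → A
A → Q
Q → F
F → K
K → L
L → O
O → R
R → M
M → P
F → N

C -> B -> D -> J -> E -> G -> H -> I -> A -> Q -> F -> K -> L -> O -> R -> M -> P -> N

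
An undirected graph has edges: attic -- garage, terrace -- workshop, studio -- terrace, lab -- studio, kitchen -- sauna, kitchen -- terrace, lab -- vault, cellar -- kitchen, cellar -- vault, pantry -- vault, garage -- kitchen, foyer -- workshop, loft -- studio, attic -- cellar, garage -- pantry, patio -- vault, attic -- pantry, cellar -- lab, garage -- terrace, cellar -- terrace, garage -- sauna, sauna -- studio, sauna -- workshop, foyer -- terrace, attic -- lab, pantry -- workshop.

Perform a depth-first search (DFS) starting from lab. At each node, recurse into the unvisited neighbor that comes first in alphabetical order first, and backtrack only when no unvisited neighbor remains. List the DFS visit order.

lab → attic → cellar → kitchen → garage → pantry → vault → patio → workshop → foyer → terrace → studio → loft → sauna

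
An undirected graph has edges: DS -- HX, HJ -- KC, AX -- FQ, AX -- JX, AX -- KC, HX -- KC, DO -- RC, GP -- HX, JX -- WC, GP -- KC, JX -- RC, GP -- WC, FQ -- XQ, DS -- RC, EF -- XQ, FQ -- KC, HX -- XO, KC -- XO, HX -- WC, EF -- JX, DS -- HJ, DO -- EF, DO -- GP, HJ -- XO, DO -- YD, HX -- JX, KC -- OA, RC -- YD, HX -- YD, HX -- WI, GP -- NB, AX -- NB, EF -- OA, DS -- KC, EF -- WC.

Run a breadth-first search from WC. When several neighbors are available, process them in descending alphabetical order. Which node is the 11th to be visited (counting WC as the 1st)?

Visit WC; enqueue JX, HX, GP, EF → queue [JX, HX, GP, EF]
Visit JX; enqueue RC, AX → queue [HX, GP, EF, RC, AX]
Visit HX; enqueue YD, XO, WI, KC, DS → queue [GP, EF, RC, AX, YD, XO, WI, KC, DS]
Visit GP; enqueue NB, DO → queue [EF, RC, AX, YD, XO, WI, KC, DS, NB, DO]
Visit EF; enqueue XQ, OA → queue [RC, AX, YD, XO, WI, KC, DS, NB, DO, XQ, OA]
Visit RC → queue [AX, YD, XO, WI, KC, DS, NB, DO, XQ, OA]
Visit AX; enqueue FQ → queue [YD, XO, WI, KC, DS, NB, DO, XQ, OA, FQ]
Visit YD → queue [XO, WI, KC, DS, NB, DO, XQ, OA, FQ]
Visit XO; enqueue HJ → queue [WI, KC, DS, NB, DO, XQ, OA, FQ, HJ]
Visit WI → queue [KC, DS, NB, DO, XQ, OA, FQ, HJ]
Visit KC → queue [DS, NB, DO, XQ, OA, FQ, HJ]
Visit DS → queue [NB, DO, XQ, OA, FQ, HJ]
Visit NB → queue [DO, XQ, OA, FQ, HJ]
Visit DO → queue [XQ, OA, FQ, HJ]
Visit XQ → queue [OA, FQ, HJ]
Visit OA → queue [FQ, HJ]
Visit FQ → queue [HJ]
Visit HJ → queue []

Visit order: WC, JX, HX, GP, EF, RC, AX, YD, XO, WI, KC, DS, NB, DO, XQ, OA, FQ, HJ

KC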